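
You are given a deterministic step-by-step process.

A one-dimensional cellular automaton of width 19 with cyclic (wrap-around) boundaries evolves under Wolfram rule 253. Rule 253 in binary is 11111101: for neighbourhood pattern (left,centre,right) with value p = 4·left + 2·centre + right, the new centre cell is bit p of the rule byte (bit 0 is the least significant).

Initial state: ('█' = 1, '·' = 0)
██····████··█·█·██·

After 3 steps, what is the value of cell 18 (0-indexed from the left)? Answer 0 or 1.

1

k=0  ██····████··█·█·██·
k=1  █████·█████·███████
k=2  ███████████████████
k=3  ███████████████████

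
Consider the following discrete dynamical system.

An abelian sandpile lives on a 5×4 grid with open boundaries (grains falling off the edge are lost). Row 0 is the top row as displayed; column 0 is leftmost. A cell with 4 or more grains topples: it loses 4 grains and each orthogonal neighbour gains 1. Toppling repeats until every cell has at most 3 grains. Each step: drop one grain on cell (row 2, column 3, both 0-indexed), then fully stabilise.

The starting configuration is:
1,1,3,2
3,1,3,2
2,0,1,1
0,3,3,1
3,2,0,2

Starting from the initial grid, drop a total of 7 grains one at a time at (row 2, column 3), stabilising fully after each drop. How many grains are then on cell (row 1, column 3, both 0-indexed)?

2

k=0  1,1,3,2
3,1,3,2
2,0,1,1
0,3,3,1
3,2,0,2
k=1  1,1,3,2
3,1,3,2
2,0,1,2
0,3,3,1
3,2,0,2
k=2  1,1,3,2
3,1,3,2
2,0,1,3
0,3,3,1
3,2,0,2
k=3  1,1,3,2
3,1,3,3
2,0,2,0
0,3,3,2
3,2,0,2
k=4  1,1,3,2
3,1,3,3
2,0,2,1
0,3,3,2
3,2,0,2
k=5  1,1,3,2
3,1,3,3
2,0,2,2
0,3,3,2
3,2,0,2
k=6  1,1,3,2
3,1,3,3
2,0,2,3
0,3,3,2
3,2,0,2
k=7  1,2,1,0
3,2,2,2
2,2,1,3
1,0,2,0
3,3,1,3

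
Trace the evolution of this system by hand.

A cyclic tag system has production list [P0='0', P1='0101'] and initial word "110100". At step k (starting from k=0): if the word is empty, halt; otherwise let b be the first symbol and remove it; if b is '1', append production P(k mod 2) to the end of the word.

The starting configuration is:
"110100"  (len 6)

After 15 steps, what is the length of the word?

4

step 0: "110100"  (len 6)
step 1: "101000"  (len 6)
step 2: "010000101"  (len 9)
step 3: "10000101"  (len 8)
step 4: "00001010101"  (len 11)
step 5: "0001010101"  (len 10)
step 6: "001010101"  (len 9)
step 7: "01010101"  (len 8)
step 8: "1010101"  (len 7)
step 9: "0101010"  (len 7)
step 10: "101010"  (len 6)
step 11: "010100"  (len 6)
step 12: "10100"  (len 5)
step 13: "01000"  (len 5)
step 14: "1000"  (len 4)
step 15: "0000"  (len 4)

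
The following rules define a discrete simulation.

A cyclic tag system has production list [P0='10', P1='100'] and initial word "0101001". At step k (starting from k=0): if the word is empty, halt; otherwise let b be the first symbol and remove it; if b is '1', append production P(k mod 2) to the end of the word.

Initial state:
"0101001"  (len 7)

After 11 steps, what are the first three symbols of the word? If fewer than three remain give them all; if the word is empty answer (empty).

gen 0: "0101001"  (len 7)
gen 1: "101001"  (len 6)
gen 2: "01001100"  (len 8)
gen 3: "1001100"  (len 7)
gen 4: "001100100"  (len 9)
gen 5: "01100100"  (len 8)
gen 6: "1100100"  (len 7)
gen 7: "10010010"  (len 8)
gen 8: "0010010100"  (len 10)
gen 9: "010010100"  (len 9)
gen 10: "10010100"  (len 8)
gen 11: "001010010"  (len 9)

001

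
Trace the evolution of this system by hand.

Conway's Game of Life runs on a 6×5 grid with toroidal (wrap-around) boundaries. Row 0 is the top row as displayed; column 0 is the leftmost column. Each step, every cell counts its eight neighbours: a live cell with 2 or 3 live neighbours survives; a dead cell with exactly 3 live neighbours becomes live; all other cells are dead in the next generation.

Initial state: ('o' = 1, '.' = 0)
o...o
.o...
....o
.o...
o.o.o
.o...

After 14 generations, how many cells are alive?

3

[0] o...o
.o...
....o
.o...
o.o.o
.o...
[1] oo...
....o
o....
.o.oo
o.o..
.o.o.
[2] ooo.o
.o..o
o..o.
.oooo
o....
....o
[3] .oo.o
.....
.....
.ooo.
ooo..
...oo
[4] o.o.o
.....
..o..
o..o.
o....
....o
[5] o..oo
.o.o.
.....
.o..o
o....
.o.oo
[6] .o...
o.oo.
o.o..
o....
.ooo.
.ooo.
[7] o...o
o.ooo
o.oo.
o..oo
o..oo
o..o.
[8] ..o..
..o..
.....
.....
.oo..
.o.o.
[9] .ooo.
.....
.....
.....
.oo..
.o.o.
[10] .o.o.
..o..
.....
.....
.oo..
o..o.
[11] .o.oo
..o..
.....
.....
.oo..
o..oo
[12] .o...
..oo.
.....
.....
ooooo
.....
[13] ..o..
..o..
.....
ooooo
ooooo
...oo
[14] ..o..
.....
o...o
.....
.....
.....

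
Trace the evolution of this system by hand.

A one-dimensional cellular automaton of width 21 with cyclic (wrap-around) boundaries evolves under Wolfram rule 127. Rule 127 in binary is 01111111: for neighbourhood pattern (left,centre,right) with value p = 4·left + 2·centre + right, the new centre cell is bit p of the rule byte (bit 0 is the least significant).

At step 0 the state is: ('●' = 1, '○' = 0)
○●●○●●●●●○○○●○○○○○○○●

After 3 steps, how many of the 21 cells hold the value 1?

0) ○●●○●●●●●○○○●○○○○○○○●
1) ●●●●●○○○●●●●●●●●●●●●●
2) ○○○○●●●●●○○○○○○○○○○○○
3) ●●●●●○○○●●●●●●●●●●●●●

18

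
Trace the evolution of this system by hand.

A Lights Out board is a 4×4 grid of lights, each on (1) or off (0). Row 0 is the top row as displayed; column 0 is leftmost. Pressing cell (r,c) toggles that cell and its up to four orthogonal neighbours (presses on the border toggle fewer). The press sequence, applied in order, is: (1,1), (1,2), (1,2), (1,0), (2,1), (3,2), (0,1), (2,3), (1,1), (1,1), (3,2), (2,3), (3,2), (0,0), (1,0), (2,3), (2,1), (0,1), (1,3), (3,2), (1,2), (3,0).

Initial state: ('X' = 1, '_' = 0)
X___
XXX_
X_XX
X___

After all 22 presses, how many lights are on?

gen 0: X___
XXX_
X_XX
X___
gen 1: XX__
____
XXXX
X___
gen 2: XXX_
_XXX
XX_X
X___
gen 3: XX__
____
XXXX
X___
gen 4: _X__
XX__
_XXX
X___
gen 5: _X__
X___
X__X
XX__
gen 6: _X__
X___
X_XX
X_XX
gen 7: X_X_
XX__
X_XX
X_XX
gen 8: X_X_
XX_X
X___
X_X_
gen 9: XXX_
__XX
XX__
X_X_
gen 10: X_X_
XX_X
X___
X_X_
gen 11: X_X_
XX_X
X_X_
XX_X
gen 12: X_X_
XX__
X__X
XX__
gen 13: X_X_
XX__
X_XX
X_XX
gen 14: _XX_
_X__
X_XX
X_XX
gen 15: XXX_
X___
__XX
X_XX
gen 16: XXX_
X__X
____
X_X_
gen 17: XXX_
XX_X
XXX_
XXX_
gen 18: ____
X__X
XXX_
XXX_
gen 19: ___X
X_X_
XXXX
XXX_
gen 20: ___X
X_X_
XX_X
X__X
gen 21: __XX
XX_X
XXXX
X__X
gen 22: __XX
XX_X
_XXX
_X_X

10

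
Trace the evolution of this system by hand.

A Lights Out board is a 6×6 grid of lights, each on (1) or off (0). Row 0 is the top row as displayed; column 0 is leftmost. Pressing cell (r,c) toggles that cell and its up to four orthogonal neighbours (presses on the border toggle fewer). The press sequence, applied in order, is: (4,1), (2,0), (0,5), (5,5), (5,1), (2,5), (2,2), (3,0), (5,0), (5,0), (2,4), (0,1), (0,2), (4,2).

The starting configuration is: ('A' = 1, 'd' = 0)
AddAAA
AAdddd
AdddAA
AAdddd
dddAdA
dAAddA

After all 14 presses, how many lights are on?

14

gen 0: AddAAA
AAdddd
AdddAA
AAdddd
dddAdA
dAAddA
gen 1: AddAAA
AAdddd
AdddAA
Addddd
AAAAdA
ddAddA
gen 2: AddAAA
dAdddd
dAddAA
dddddd
AAAAdA
ddAddA
gen 3: AddAdd
dAdddA
dAddAA
dddddd
AAAAdA
ddAddA
gen 4: AddAdd
dAdddA
dAddAA
dddddd
AAAAdd
ddAdAd
gen 5: AddAdd
dAdddA
dAddAA
dddddd
AdAAdd
AAddAd
gen 6: AddAdd
dAdddd
dAdddd
dddddA
AdAAdd
AAddAd
gen 7: AddAdd
dAAddd
ddAAdd
ddAddA
AdAAdd
AAddAd
gen 8: AddAdd
dAAddd
AdAAdd
AAAddA
ddAAdd
AAddAd
gen 9: AddAdd
dAAddd
AdAAdd
AAAddA
AdAAdd
ddddAd
gen 10: AddAdd
dAAddd
AdAAdd
AAAddA
ddAAdd
AAddAd
gen 11: AddAdd
dAAdAd
AdAdAA
AAAdAA
ddAAdd
AAddAd
gen 12: dAAAdd
ddAdAd
AdAdAA
AAAdAA
ddAAdd
AAddAd
gen 13: dddddd
ddddAd
AdAdAA
AAAdAA
ddAAdd
AAddAd
gen 14: dddddd
ddddAd
AdAdAA
AAddAA
dAdddd
AAAdAd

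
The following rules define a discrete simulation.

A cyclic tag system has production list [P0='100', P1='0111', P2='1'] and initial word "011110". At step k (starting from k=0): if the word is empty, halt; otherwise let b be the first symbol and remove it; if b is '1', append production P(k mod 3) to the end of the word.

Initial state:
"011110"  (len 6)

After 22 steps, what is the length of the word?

0) "011110"  (len 6)
1) "11110"  (len 5)
2) "11100111"  (len 8)
3) "11001111"  (len 8)
4) "1001111100"  (len 10)
5) "0011111000111"  (len 13)
6) "011111000111"  (len 12)
7) "11111000111"  (len 11)
8) "11110001110111"  (len 14)
9) "11100011101111"  (len 14)
10) "1100011101111100"  (len 16)
11) "1000111011111000111"  (len 19)
12) "0001110111110001111"  (len 19)
13) "001110111110001111"  (len 18)
14) "01110111110001111"  (len 17)
15) "1110111110001111"  (len 16)
16) "110111110001111100"  (len 18)
17) "101111100011111000111"  (len 21)
18) "011111000111110001111"  (len 21)
19) "11111000111110001111"  (len 20)
20) "11110001111100011110111"  (len 23)
21) "11100011111000111101111"  (len 23)
22) "1100011111000111101111100"  (len 25)

25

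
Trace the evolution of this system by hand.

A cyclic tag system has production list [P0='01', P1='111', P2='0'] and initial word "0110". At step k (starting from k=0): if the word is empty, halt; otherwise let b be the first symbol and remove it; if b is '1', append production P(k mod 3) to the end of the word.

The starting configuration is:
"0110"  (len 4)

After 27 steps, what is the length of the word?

[0] "0110"  (len 4)
[1] "110"  (len 3)
[2] "10111"  (len 5)
[3] "01110"  (len 5)
[4] "1110"  (len 4)
[5] "110111"  (len 6)
[6] "101110"  (len 6)
[7] "0111001"  (len 7)
[8] "111001"  (len 6)
[9] "110010"  (len 6)
[10] "1001001"  (len 7)
[11] "001001111"  (len 9)
[12] "01001111"  (len 8)
[13] "1001111"  (len 7)
[14] "001111111"  (len 9)
[15] "01111111"  (len 8)
[16] "1111111"  (len 7)
[17] "111111111"  (len 9)
[18] "111111110"  (len 9)
[19] "1111111001"  (len 10)
[20] "111111001111"  (len 12)
[21] "111110011110"  (len 12)
[22] "1111001111001"  (len 13)
[23] "111001111001111"  (len 15)
[24] "110011110011110"  (len 15)
[25] "1001111001111001"  (len 16)
[26] "001111001111001111"  (len 18)
[27] "01111001111001111"  (len 17)

17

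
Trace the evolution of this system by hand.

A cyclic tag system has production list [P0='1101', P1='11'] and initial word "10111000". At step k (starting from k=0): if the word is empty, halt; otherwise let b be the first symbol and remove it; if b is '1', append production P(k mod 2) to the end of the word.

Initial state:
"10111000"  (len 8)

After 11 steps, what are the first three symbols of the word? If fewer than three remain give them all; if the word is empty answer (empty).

111

[0] "10111000"  (len 8)
[1] "01110001101"  (len 11)
[2] "1110001101"  (len 10)
[3] "1100011011101"  (len 13)
[4] "10001101110111"  (len 14)
[5] "00011011101111101"  (len 17)
[6] "0011011101111101"  (len 16)
[7] "011011101111101"  (len 15)
[8] "11011101111101"  (len 14)
[9] "10111011111011101"  (len 17)
[10] "011101111101110111"  (len 18)
[11] "11101111101110111"  (len 17)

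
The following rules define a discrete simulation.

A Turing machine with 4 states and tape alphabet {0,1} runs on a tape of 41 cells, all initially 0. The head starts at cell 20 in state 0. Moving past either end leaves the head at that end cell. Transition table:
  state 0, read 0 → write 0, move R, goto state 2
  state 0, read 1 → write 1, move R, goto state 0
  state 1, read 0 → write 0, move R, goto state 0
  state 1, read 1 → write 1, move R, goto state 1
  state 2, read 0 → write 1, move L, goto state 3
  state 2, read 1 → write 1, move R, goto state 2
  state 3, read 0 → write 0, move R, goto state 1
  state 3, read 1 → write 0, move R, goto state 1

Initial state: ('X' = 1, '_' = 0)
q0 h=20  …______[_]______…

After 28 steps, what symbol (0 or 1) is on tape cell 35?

0

k=0  q0 h=20  …______[_]______…
k=1  q2 h=21  …______[_]______…
k=2  q3 h=20  …______[_]X_____…
k=3  q1 h=21  …______[X]______…
k=4  q1 h=22  …_____X[_]______…
k=5  q0 h=23  …____X_[_]______…
k=6  q2 h=24  …___X__[_]______…
k=7  q3 h=23  …____X_[_]X_____…
k=8  q1 h=24  …___X__[X]______…
k=9  q1 h=25  …__X__X[_]______…
k=10  q0 h=26  …_X__X_[_]______…
k=11  q2 h=27  …X__X__[_]______…
k=12  q3 h=26  …_X__X_[_]X_____…
k=13  q1 h=27  …X__X__[X]______…
k=14  q1 h=28  …__X__X[_]______…
k=15  q0 h=29  …_X__X_[_]______…
k=16  q2 h=30  …X__X__[_]______…
k=17  q3 h=29  …_X__X_[_]X_____…
k=18  q1 h=30  …X__X__[X]______…
k=19  q1 h=31  …__X__X[_]______…
k=20  q0 h=32  …_X__X_[_]______…
k=21  q2 h=33  …X__X__[_]______…
k=22  q3 h=32  …_X__X_[_]X_____…
k=23  q1 h=33  …X__X__[X]______…
k=24  q1 h=34  …__X__X[_]______|
k=25  q0 h=35  …_X__X_[_]_____|
k=26  q2 h=36  …X__X__[_]____|
k=27  q3 h=35  …_X__X_[_]X____|
k=28  q1 h=36  …X__X__[X]____|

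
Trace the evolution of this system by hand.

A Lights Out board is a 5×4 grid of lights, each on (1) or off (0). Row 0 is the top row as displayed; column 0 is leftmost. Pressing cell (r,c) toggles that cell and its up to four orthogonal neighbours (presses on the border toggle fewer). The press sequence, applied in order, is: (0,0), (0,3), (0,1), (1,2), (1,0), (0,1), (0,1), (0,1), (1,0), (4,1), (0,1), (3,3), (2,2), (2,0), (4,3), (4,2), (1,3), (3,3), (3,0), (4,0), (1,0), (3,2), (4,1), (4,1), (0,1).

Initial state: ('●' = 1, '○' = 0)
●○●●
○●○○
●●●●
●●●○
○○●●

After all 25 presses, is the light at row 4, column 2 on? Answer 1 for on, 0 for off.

1

[0] ●○●●
○●○○
●●●●
●●●○
○○●●
[1] ○●●●
●●○○
●●●●
●●●○
○○●●
[2] ○●○○
●●○●
●●●●
●●●○
○○●●
[3] ●○●○
●○○●
●●●●
●●●○
○○●●
[4] ●○○○
●●●○
●●○●
●●●○
○○●●
[5] ○○○○
○○●○
○●○●
●●●○
○○●●
[6] ●●●○
○●●○
○●○●
●●●○
○○●●
[7] ○○○○
○○●○
○●○●
●●●○
○○●●
[8] ●●●○
○●●○
○●○●
●●●○
○○●●
[9] ○●●○
●○●○
●●○●
●●●○
○○●●
[10] ○●●○
●○●○
●●○●
●○●○
●●○●
[11] ●○○○
●●●○
●●○●
●○●○
●●○●
[12] ●○○○
●●●○
●●○○
●○○●
●●○○
[13] ●○○○
●●○○
●○●●
●○●●
●●○○
[14] ●○○○
○●○○
○●●●
○○●●
●●○○
[15] ●○○○
○●○○
○●●●
○○●○
●●●●
[16] ●○○○
○●○○
○●●●
○○○○
●○○○
[17] ●○○●
○●●●
○●●○
○○○○
●○○○
[18] ●○○●
○●●●
○●●●
○○●●
●○○●
[19] ●○○●
○●●●
●●●●
●●●●
○○○●
[20] ●○○●
○●●●
●●●●
○●●●
●●○●
[21] ○○○●
●○●●
○●●●
○●●●
●●○●
[22] ○○○●
●○●●
○●○●
○○○○
●●●●
[23] ○○○●
●○●●
○●○●
○●○○
○○○●
[24] ○○○●
●○●●
○●○●
○○○○
●●●●
[25] ●●●●
●●●●
○●○●
○○○○
●●●●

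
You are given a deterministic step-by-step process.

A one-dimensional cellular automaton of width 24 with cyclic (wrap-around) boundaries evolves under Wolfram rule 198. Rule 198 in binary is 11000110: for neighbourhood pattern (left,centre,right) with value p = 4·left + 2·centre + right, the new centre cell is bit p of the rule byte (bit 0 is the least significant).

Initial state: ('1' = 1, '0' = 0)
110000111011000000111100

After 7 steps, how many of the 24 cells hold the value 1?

step 0: 110000111011000000111100
step 1: 010001011001000001011101
step 2: 010011001011000011001101
step 3: 010101011001000101010101
step 4: 010101001011001101010101
step 5: 010101011001010101010101
step 6: 010101001011010101010101
step 7: 010101011001010101010101

12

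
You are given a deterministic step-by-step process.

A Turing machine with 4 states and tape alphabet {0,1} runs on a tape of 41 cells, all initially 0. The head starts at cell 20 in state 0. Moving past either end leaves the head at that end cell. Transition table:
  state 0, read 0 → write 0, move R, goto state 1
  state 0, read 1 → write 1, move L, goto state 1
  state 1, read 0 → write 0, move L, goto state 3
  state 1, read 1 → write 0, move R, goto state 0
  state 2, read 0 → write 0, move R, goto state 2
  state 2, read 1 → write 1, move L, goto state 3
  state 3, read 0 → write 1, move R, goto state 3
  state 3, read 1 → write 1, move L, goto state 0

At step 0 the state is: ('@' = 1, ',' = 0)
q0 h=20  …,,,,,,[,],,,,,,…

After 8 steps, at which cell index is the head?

26

t=0: q0 h=20  …,,,,,,[,],,,,,,…
t=1: q1 h=21  …,,,,,,[,],,,,,,…
t=2: q3 h=20  …,,,,,,[,],,,,,,…
t=3: q3 h=21  …,,,,,@[,],,,,,,…
t=4: q3 h=22  …,,,,@@[,],,,,,,…
t=5: q3 h=23  …,,,@@@[,],,,,,,…
t=6: q3 h=24  …,,@@@@[,],,,,,,…
t=7: q3 h=25  …,@@@@@[,],,,,,,…
t=8: q3 h=26  …@@@@@@[,],,,,,,…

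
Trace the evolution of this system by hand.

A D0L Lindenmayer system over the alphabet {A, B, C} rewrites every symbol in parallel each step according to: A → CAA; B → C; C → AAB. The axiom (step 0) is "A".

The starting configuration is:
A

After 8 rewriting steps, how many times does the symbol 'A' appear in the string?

[0] A
[1] CAA
[2] AABCAACAA
[3] CAACAACAABCAACAAAABCAACAA
[4] AABCAACAAAABCAACAAAABCAACAACAABCAACAAAABCAACAACAACAACAABCAACAAAABCAACAA
[5] CAACAACAABCAACAAAABCAACAACAACAACAABCAACAAAABCAACAACAACAACA…AACAAAABCAACAACAABCAACAAAABCAACAACAACAACAABCAACAAAABCAACAA  (len 199)
[6] AABCAACAAAABCAACAAAABCAACAACAABCAACAAAABCAACAACAACAACAABCA…AACAAAABCAACAACAABCAACAAAABCAACAACAACAACAABCAACAAAABCAACAA  (len 561)
[7] CAACAACAABCAACAAAABCAACAACAACAACAABCAACAAAABCAACAACAACAACA…AACAAAABCAACAACAABCAACAAAABCAACAACAACAACAABCAACAAAABCAACAA  (len 1577)
[8] AABCAACAAAABCAACAAAABCAACAACAABCAACAAAABCAACAACAACAACAABCA…AACAAAABCAACAACAABCAACAAAABCAACAACAACAACAABCAACAAAABCAACAA  (len 4439)

2862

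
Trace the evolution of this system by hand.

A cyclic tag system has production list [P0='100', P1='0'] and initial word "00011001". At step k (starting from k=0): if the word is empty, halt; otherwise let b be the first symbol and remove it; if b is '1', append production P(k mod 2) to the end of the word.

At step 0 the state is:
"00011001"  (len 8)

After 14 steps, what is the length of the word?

0) "00011001"  (len 8)
1) "0011001"  (len 7)
2) "011001"  (len 6)
3) "11001"  (len 5)
4) "10010"  (len 5)
5) "0010100"  (len 7)
6) "010100"  (len 6)
7) "10100"  (len 5)
8) "01000"  (len 5)
9) "1000"  (len 4)
10) "0000"  (len 4)
11) "000"  (len 3)
12) "00"  (len 2)
13) "0"  (len 1)
14) (halted — word empty)

0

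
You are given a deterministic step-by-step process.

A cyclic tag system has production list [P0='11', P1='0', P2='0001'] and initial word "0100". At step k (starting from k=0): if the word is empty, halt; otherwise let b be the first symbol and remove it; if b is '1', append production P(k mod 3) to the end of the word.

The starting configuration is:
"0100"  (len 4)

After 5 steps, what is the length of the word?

0

gen 0: "0100"  (len 4)
gen 1: "100"  (len 3)
gen 2: "000"  (len 3)
gen 3: "00"  (len 2)
gen 4: "0"  (len 1)
gen 5: (halted — word empty)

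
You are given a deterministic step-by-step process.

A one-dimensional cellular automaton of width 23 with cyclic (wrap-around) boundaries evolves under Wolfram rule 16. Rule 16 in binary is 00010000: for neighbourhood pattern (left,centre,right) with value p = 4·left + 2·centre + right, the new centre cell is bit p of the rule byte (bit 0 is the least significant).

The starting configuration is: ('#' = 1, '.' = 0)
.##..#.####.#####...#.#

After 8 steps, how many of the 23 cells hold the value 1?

step 0: .##..#.####.#####...#.#
step 1: ...#.............#.....
step 2: ....#.............#....
step 3: .....#.............#...
step 4: ......#.............#..
step 5: .......#.............#.
step 6: ........#.............#
step 7: #........#.............
step 8: .#........#............

2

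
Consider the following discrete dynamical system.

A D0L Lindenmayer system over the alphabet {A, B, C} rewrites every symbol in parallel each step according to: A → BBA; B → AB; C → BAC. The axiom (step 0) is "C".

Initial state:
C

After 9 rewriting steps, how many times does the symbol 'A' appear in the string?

1681

0) C
1) BAC
2) ABBBABAC
3) BBAABABABBBAABBBABAC
4) ABABBBABBAABBBAABBBAABABABBBABBAABABABBBAABBBABAC
5) BBAABBBAABABABBBAABABBBABBAABABABBBABBAABABABBBABBAABBBAABBBAABABABBBAABABBBABBAABBBAABBBAABABABBBABBAABABABBBAABBBABAC
6) ABABBBABBAABABABBBABBAABBBAABBBAABABABBBABBAABBBAABABABBBA…ABABABBBAABABBBABBAABBBAABBBAABABABBBABBAABABABBBAABBBABAC  (len 288)
7) BBAABBBAABABABBBAABABBBABBAABBBAABBBAABABABBBAABABBBABBAAB…ABABABBBAABABBBABBAABBBAABBBAABABABBBABBAABABABBBAABBBABAC  (len 696)
8) ABABBBABBAABABABBBABBAABBBAABBBAABABABBBABBAABBBAABABABBBA…ABABABBBAABABBBABBAABBBAABBBAABABABBBABBAABABABBBAABBBABAC  (len 1681)
9) BBAABBBAABABABBBAABABBBABBAABBBAABBBAABABABBBAABABBBABBAAB…ABABABBBAABABBBABBAABBBAABBBAABABABBBABBAABABABBBAABBBABAC  (len 4059)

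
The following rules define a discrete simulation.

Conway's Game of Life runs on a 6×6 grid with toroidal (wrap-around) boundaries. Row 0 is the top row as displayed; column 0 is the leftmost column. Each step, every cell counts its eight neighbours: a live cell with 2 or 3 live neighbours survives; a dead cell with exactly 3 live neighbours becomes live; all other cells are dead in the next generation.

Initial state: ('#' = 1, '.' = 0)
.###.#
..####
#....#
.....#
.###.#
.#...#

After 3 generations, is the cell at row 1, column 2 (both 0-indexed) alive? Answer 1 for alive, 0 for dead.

0

t=0: .###.#
..####
#....#
.....#
.###.#
.#...#
t=1: .#...#
......
#..#..
.##..#
.##..#
.....#
t=2: #.....
#.....
###...
...###
.##.##
.##.##
t=3: #.....
#....#
#####.
......
.#....
..#.#.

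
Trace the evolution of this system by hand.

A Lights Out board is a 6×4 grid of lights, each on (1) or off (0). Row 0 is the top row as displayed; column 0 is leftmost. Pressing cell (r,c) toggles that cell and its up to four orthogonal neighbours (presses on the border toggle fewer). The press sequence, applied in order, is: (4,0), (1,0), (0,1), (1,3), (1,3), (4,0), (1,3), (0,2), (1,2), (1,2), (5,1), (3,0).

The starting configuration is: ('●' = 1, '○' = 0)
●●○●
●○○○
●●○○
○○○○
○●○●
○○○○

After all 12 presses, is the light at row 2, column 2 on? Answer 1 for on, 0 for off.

[0] ●●○●
●○○○
●●○○
○○○○
○●○●
○○○○
[1] ●●○●
●○○○
●●○○
●○○○
●○○●
●○○○
[2] ○●○●
○●○○
○●○○
●○○○
●○○●
●○○○
[3] ●○●●
○○○○
○●○○
●○○○
●○○●
●○○○
[4] ●○●○
○○●●
○●○●
●○○○
●○○●
●○○○
[5] ●○●●
○○○○
○●○○
●○○○
●○○●
●○○○
[6] ●○●●
○○○○
○●○○
○○○○
○●○●
○○○○
[7] ●○●○
○○●●
○●○●
○○○○
○●○●
○○○○
[8] ●●○●
○○○●
○●○●
○○○○
○●○●
○○○○
[9] ●●●●
○●●○
○●●●
○○○○
○●○●
○○○○
[10] ●●○●
○○○●
○●○●
○○○○
○●○●
○○○○
[11] ●●○●
○○○●
○●○●
○○○○
○○○●
●●●○
[12] ●●○●
○○○●
●●○●
●●○○
●○○●
●●●○

0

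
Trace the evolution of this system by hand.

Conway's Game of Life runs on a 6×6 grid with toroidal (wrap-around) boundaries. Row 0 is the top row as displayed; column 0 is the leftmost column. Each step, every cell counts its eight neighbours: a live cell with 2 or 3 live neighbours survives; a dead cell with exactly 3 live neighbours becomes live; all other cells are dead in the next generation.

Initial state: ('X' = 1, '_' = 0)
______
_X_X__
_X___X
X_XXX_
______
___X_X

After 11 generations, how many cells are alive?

[0] ______
_X_X__
_X___X
X_XXX_
______
___X_X
[1] __X_X_
X_X___
_X___X
XXXXXX
__X__X
______
[2] _X_X__
X_XX_X
______
___X__
__X__X
___X__
[3] XX_X__
XXXXX_
__XXX_
______
__XXX_
___XX_
[4] X_____
X_____
____XX
______
__X_X_
_X___X
[5] XX___X
X_____
_____X
___XXX
______
XX___X
[6] ______
_X____
X____X
____XX
______
_X___X
[7] X_____
X_____
X___XX
X___XX
X___XX
______
[8] ______
XX____
_X__X_
_X_X__
X___X_
X_____
[9] XX____
XX____
_X____
XXXXXX
XX___X
_____X
[10] _X___X
__X___
___XX_
___XX_
___X__
_____X
[11] X_____
__XXX_
__X_X_
__X___
___X__
X___X_

10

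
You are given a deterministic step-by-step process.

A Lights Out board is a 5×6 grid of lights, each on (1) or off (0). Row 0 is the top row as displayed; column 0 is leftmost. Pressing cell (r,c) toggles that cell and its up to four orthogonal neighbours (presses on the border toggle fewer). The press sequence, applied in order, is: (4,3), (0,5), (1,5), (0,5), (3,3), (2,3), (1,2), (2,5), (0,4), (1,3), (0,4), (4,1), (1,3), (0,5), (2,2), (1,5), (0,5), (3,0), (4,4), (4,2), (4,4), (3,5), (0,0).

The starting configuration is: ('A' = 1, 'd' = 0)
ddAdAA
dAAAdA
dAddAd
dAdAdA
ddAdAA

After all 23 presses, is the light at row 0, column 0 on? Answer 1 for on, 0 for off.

1

gen 0: ddAdAA
dAAAdA
dAddAd
dAdAdA
ddAdAA
gen 1: ddAdAA
dAAAdA
dAddAd
dAdddA
dddAdA
gen 2: ddAddd
dAAAdd
dAddAd
dAdddA
dddAdA
gen 3: ddAddA
dAAAAA
dAddAA
dAdddA
dddAdA
gen 4: ddAdAd
dAAAAd
dAddAA
dAdddA
dddAdA
gen 5: ddAdAd
dAAAAd
dAdAAA
dAAAAA
dddddA
gen 6: ddAdAd
dAAdAd
dAAddA
dAAdAA
dddddA
gen 7: ddddAd
dddAAd
dAdddA
dAAdAA
dddddA
gen 8: ddddAd
dddAAA
dAddAd
dAAdAd
dddddA
gen 9: dddAdA
dddAdA
dAddAd
dAAdAd
dddddA
gen 10: dddddA
ddAdAA
dAdAAd
dAAdAd
dddddA
gen 11: dddAAd
ddAddA
dAdAAd
dAAdAd
dddddA
gen 12: dddAAd
ddAddA
dAdAAd
ddAdAd
AAAddA
gen 13: ddddAd
dddAAA
dAddAd
ddAdAd
AAAddA
gen 14: dddddA
dddAAd
dAddAd
ddAdAd
AAAddA
gen 15: dddddA
ddAAAd
ddAAAd
ddddAd
AAAddA
gen 16: dddddd
ddAAdA
ddAAAA
ddddAd
AAAddA
gen 17: ddddAA
ddAAdd
ddAAAA
ddddAd
AAAddA
gen 18: ddddAA
ddAAdd
AdAAAA
AAddAd
dAAddA
gen 19: ddddAA
ddAAdd
AdAAAA
AAdddd
dAAAAd
gen 20: ddddAA
ddAAdd
AdAAAA
AAAddd
ddddAd
gen 21: ddddAA
ddAAdd
AdAAAA
AAAdAd
dddAdA
gen 22: ddddAA
ddAAdd
AdAAAd
AAAddA
dddAdd
gen 23: AAddAA
AdAAdd
AdAAAd
AAAddA
dddAdd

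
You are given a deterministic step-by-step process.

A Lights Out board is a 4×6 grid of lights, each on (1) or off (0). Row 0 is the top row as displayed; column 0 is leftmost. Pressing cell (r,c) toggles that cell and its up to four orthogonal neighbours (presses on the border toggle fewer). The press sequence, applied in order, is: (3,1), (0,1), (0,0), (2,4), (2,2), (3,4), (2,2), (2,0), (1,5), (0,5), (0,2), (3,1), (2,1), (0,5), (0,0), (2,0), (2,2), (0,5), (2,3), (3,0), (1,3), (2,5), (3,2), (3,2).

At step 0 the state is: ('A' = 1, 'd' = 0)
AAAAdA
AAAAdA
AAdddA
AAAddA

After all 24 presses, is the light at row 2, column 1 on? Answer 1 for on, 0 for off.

1

[0] AAAAdA
AAAAdA
AAdddA
AAAddA
[1] AAAAdA
AAAAdA
AddddA
dddddA
[2] dddAdA
AdAAdA
AddddA
dddddA
[3] AAdAdA
ddAAdA
AddddA
dddddA
[4] AAdAdA
ddAAAA
AddAAd
ddddAA
[5] AAdAdA
dddAAA
AAAdAd
ddAdAA
[6] AAdAdA
dddAAA
AAAddd
ddAAdd
[7] AAdAdA
ddAAAA
AddAdd
dddAdd
[8] AAdAdA
AdAAAA
dAdAdd
AddAdd
[9] AAdAdd
AdAAdd
dAdAdA
AddAdd
[10] AAdAAA
AdAAdA
dAdAdA
AddAdd
[11] AdAdAA
AddAdA
dAdAdA
AddAdd
[12] AdAdAA
AddAdA
dddAdA
dAAAdd
[13] AdAdAA
AAdAdA
AAAAdA
ddAAdd
[14] AdAddd
AAdAdd
AAAAdA
ddAAdd
[15] dAAddd
dAdAdd
AAAAdA
ddAAdd
[16] dAAddd
AAdAdd
ddAAdA
AdAAdd
[17] dAAddd
AAAAdd
dAdddA
AddAdd
[18] dAAdAA
AAAAdA
dAdddA
AddAdd
[19] dAAdAA
AAAddA
dAAAAA
Addddd
[20] dAAdAA
AAAddA
AAAAAA
dAdddd
[21] dAAAAA
AAdAAA
AAAdAA
dAdddd
[22] dAAAAA
AAdAAd
AAAddd
dAdddA
[23] dAAAAA
AAdAAd
AAdddd
ddAAdA
[24] dAAAAA
AAdAAd
AAAddd
dAdddA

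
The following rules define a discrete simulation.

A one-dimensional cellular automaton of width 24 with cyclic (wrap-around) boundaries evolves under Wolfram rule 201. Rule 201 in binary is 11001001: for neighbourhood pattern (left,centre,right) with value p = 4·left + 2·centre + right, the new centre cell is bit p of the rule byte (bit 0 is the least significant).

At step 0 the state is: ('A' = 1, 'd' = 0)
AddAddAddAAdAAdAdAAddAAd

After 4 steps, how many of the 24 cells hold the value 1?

gen 0: AddAddAddAAdAAdAdAAddAAd
gen 1: dddddddddAAdAAdddAAddAAd
gen 2: AAAAAAAAdAAdAAdAdAAddAAd
gen 3: AAAAAAAAdAAdAAdddAAddAAd
gen 4: AAAAAAAAdAAdAAdAdAAddAAd

17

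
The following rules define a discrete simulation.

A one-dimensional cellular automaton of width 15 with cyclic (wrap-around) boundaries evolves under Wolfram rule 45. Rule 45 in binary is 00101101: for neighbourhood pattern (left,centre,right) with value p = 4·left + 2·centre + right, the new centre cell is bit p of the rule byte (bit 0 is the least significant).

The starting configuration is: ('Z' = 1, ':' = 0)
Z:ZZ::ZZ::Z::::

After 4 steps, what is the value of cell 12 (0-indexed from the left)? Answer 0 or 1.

k=0  Z:ZZ::ZZ::Z::::
k=1  ZZZ:::Z:::Z:ZZ:
k=2  Z:::Z:Z:Z:ZZZ:Z
k=3  ::Z:ZZZZZZZ::ZZ
k=4  ::ZZZ::::::::Z:

0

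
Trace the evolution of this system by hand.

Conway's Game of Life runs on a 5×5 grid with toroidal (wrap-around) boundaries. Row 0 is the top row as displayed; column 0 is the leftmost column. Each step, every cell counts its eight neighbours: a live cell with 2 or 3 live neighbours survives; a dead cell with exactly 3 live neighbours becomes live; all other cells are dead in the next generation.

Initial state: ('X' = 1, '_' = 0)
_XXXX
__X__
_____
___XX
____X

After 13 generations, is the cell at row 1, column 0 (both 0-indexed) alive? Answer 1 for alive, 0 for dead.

1

k=0  _XXXX
__X__
_____
___XX
____X
k=1  XXX_X
_XX__
___X_
___XX
_____
k=2  X_XX_
____X
___XX
___XX
_XX__
k=3  X_XXX
X_X__
X____
X___X
XX___
k=4  __XX_
X_X__
X____
____X
__X__
k=5  __XX_
__XXX
XX__X
_____
__X__
k=6  _X__X
_____
XXX_X
XX___
__XX_
k=7  __XX_
__XXX
__X_X
_____
__XXX
k=8  _X___
_X__X
__X_X
__X_X
__X_X
k=9  _XXX_
_XXX_
_XX_X
XXX_X
XXX__
k=10  ____X
____X
____X
____X
_____
k=11  _____
X__XX
X__XX
_____
_____
k=12  ____X
X__X_
X__X_
____X
_____
k=13  ____X
X__X_
X__X_
____X
_____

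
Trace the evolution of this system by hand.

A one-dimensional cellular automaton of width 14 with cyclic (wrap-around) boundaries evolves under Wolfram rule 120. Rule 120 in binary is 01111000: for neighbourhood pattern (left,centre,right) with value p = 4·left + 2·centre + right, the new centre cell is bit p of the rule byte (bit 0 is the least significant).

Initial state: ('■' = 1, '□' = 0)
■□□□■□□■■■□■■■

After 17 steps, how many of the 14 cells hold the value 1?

10

t=0: ■□□□■□□■■■□■■■
t=1: ■■□□□■□■□■■■□□
t=2: ■■■□□□■□■■□■■□
t=3: ■□■■□□□■■■■■■■
t=4: ■■■■■□□■□□□□□□
t=5: ■□□□■■□□■□□□□□
t=6: □■□□■■■□□■□□□□
t=7: □□■□■□■■□□■□□□
t=8: □□□■□■■■■□□■□□
t=9: □□□□■■□□■■□□■□
t=10: □□□□■■■□■■■□□■
t=11: ■□□□■□■■■□■■□□
t=12: □■□□□■■□■■■■■□
t=13: □□■□□■■■■□□□■■
t=14: ■□□■□■□□■■□□■■
t=15: ■■□□■□■□■■■□■□
t=16: ■■■□□■□■■□■■□■
t=17: □□■■□□■■■■■■■■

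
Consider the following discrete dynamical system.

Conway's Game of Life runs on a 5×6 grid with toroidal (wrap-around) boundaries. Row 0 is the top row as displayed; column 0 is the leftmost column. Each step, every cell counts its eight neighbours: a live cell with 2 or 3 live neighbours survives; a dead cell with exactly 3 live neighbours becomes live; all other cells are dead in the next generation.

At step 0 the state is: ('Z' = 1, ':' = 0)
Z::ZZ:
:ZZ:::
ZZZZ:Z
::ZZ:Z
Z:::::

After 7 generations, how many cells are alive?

k=0  Z::ZZ:
:ZZ:::
ZZZZ:Z
::ZZ:Z
Z:::::
k=1  Z:ZZ:Z
::::::
:::::Z
:::Z:Z
ZZZ:::
k=2  Z:ZZ:Z
Z:::ZZ
::::Z:
:ZZ:ZZ
::::::
k=3  ZZ:Z::
ZZ::::
:Z::::
:::ZZZ
::::::
k=4  ZZZ:::
::::::
:ZZ:ZZ
::::Z:
Z:ZZ:Z
k=5  Z:ZZ:Z
:::Z:Z
:::ZZZ
::::::
Z:ZZZZ
k=6  ::::::
::::::
:::Z:Z
Z:Z:::
Z:Z:::
k=7  ::::::
::::::
::::::
Z:ZZ:Z
::::::

4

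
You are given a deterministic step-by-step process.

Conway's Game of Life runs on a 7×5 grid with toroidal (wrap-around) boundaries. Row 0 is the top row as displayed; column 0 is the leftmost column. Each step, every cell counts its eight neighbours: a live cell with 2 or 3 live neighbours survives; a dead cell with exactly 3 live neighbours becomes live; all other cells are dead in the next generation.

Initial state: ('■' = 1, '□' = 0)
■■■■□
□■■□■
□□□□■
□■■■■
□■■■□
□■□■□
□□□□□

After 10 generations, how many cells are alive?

2

[0] ■■■■□
□■■□■
□□□□■
□■■■■
□■■■□
□■□■□
□□□□□
[1] ■□□■■
□□□□■
□□□□■
□■□□■
□□□□□
□■□■□
■□□■■
[2] □□□□□
□□□□□
□□□■■
■□□□□
■□■□□
■□■■□
□■□□□
[3] □□□□□
□□□□□
□□□□■
■■□■□
■□■■□
■□■■■
□■■□□
[4] □□□□□
□□□□□
■□□□■
■■□■□
□□□□□
■□□□□
■■■□■
[5] ■■□□□
□□□□□
■■□□■
■■□□□
■■□□■
■□□□■
■■□□■
[6] □■□□■
□□□□■
□■□□■
□□■□□
□□□□□
□□□■□
□□□□□
[7] ■□□□□
□□□■■
■□□■□
□□□□□
□□□□□
□□□□□
□□□□□
[8] □□□□■
■□□■□
□□□■□
□□□□□
□□□□□
□□□□□
□□□□□
[9] □□□□■
□□□■□
□□□□■
□□□□□
□□□□□
□□□□□
□□□□□
[10] □□□□□
□□□■■
□□□□□
□□□□□
□□□□□
□□□□□
□□□□□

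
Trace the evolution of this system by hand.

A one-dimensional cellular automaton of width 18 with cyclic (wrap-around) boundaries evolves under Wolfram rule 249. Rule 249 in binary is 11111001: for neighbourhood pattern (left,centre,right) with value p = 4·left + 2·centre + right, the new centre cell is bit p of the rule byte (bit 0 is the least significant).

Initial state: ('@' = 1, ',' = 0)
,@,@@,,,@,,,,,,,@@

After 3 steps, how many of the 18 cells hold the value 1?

gen 0: ,@,@@,,,@,,,,,,,@@
gen 1: @,@@@@@,,@@@@@@,@@
gen 2: @@@@@@@@,@@@@@@@@@
gen 3: @@@@@@@@@@@@@@@@@@

18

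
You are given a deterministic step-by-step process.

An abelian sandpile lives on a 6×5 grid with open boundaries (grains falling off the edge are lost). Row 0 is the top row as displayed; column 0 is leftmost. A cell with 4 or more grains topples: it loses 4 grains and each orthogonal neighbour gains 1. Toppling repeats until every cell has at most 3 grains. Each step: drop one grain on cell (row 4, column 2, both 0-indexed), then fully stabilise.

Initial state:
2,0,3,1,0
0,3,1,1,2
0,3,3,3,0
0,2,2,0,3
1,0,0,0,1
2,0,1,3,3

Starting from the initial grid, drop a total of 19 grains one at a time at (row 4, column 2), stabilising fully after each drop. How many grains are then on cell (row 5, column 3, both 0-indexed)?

[0] 2,0,3,1,0
0,3,1,1,2
0,3,3,3,0
0,2,2,0,3
1,0,0,0,1
2,0,1,3,3
[1] 2,0,3,1,0
0,3,1,1,2
0,3,3,3,0
0,2,2,0,3
1,0,1,0,1
2,0,1,3,3
[2] 2,0,3,1,0
0,3,1,1,2
0,3,3,3,0
0,2,2,0,3
1,0,2,0,1
2,0,1,3,3
[3] 2,0,3,1,0
0,3,1,1,2
0,3,3,3,0
0,2,2,0,3
1,0,3,0,1
2,0,1,3,3
[4] 2,0,3,1,0
0,3,1,1,2
0,3,3,3,0
0,2,3,0,3
1,1,0,1,1
2,0,2,3,3
[5] 2,0,3,1,0
0,3,1,1,2
0,3,3,3,0
0,2,3,0,3
1,1,1,1,1
2,0,2,3,3
[6] 2,0,3,1,0
0,3,1,1,2
0,3,3,3,0
0,2,3,0,3
1,1,2,1,1
2,0,2,3,3
[7] 2,0,3,1,0
0,3,1,1,2
0,3,3,3,0
0,2,3,0,3
1,1,3,1,1
2,0,2,3,3
[8] 2,1,3,1,0
1,0,3,2,2
1,2,2,0,1
1,0,2,2,3
1,3,1,2,1
2,0,3,3,3
[9] 2,1,3,1,0
1,0,3,2,2
1,2,2,0,1
1,0,2,2,3
1,3,2,2,1
2,0,3,3,3
[10] 2,1,3,1,0
1,0,3,2,2
1,2,2,0,1
1,0,2,2,3
1,3,3,2,1
2,0,3,3,3
[11] 2,1,3,1,0
1,0,3,2,2
1,2,2,0,1
1,1,3,3,3
2,0,3,0,3
2,2,1,2,0
[12] 2,1,3,1,0
1,0,3,2,2
1,2,3,1,2
1,2,1,1,1
2,1,1,3,0
2,2,2,2,1
[13] 2,1,3,1,0
1,0,3,2,2
1,2,3,1,2
1,2,1,1,1
2,1,2,3,0
2,2,2,2,1
[14] 2,1,3,1,0
1,0,3,2,2
1,2,3,1,2
1,2,1,1,1
2,1,3,3,0
2,2,2,2,1
[15] 2,1,3,1,0
1,0,3,2,2
1,2,3,1,2
1,2,2,2,1
2,2,1,0,1
2,2,3,3,1
[16] 2,1,3,1,0
1,0,3,2,2
1,2,3,1,2
1,2,2,2,1
2,2,2,0,1
2,2,3,3,1
[17] 2,1,3,1,0
1,0,3,2,2
1,2,3,1,2
1,2,2,2,1
2,2,3,0,1
2,2,3,3,1
[18] 2,1,3,1,0
1,0,3,2,2
1,2,3,1,2
1,2,3,2,1
2,3,1,2,1
2,3,1,0,2
[19] 2,1,3,1,0
1,0,3,2,2
1,2,3,1,2
1,2,3,2,1
2,3,2,2,1
2,3,1,0,2

0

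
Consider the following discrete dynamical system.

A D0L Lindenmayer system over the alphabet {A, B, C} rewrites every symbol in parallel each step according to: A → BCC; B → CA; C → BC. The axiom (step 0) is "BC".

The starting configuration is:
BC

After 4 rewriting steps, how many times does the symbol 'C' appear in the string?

0) BC
1) CABC
2) BCBCCCABC
3) CABCCABCBCBCBCCCABC
4) BCBCCCABCBCBCCCABCCABCCABCCABCBCBCBCCCABC

22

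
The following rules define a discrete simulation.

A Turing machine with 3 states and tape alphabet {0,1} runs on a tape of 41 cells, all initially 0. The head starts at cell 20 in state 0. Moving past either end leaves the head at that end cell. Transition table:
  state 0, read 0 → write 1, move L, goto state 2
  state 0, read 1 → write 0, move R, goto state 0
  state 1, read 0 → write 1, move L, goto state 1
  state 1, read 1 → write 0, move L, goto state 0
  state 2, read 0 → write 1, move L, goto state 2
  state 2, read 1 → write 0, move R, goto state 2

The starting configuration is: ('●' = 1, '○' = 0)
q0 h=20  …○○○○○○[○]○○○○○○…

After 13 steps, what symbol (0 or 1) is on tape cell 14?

1

0) q0 h=20  …○○○○○○[○]○○○○○○…
1) q2 h=19  …○○○○○○[○]●○○○○○…
2) q2 h=18  …○○○○○○[○]●●○○○○…
3) q2 h=17  …○○○○○○[○]●●●○○○…
4) q2 h=16  …○○○○○○[○]●●●●○○…
5) q2 h=15  …○○○○○○[○]●●●●●○…
6) q2 h=14  …○○○○○○[○]●●●●●●…
7) q2 h=13  …○○○○○○[○]●●●●●●…
8) q2 h=12  …○○○○○○[○]●●●●●●…
9) q2 h=11  …○○○○○○[○]●●●●●●…
10) q2 h=10  …○○○○○○[○]●●●●●●…
11) q2 h= 9  …○○○○○○[○]●●●●●●…
12) q2 h= 8  …○○○○○○[○]●●●●●●…
13) q2 h= 7  …○○○○○○[○]●●●●●●…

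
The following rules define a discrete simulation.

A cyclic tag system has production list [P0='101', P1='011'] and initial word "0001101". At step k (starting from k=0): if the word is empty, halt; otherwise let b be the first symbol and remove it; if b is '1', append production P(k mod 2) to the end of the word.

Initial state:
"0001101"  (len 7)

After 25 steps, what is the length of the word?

27

k=0  "0001101"  (len 7)
k=1  "001101"  (len 6)
k=2  "01101"  (len 5)
k=3  "1101"  (len 4)
k=4  "101011"  (len 6)
k=5  "01011101"  (len 8)
k=6  "1011101"  (len 7)
k=7  "011101101"  (len 9)
k=8  "11101101"  (len 8)
k=9  "1101101101"  (len 10)
k=10  "101101101011"  (len 12)
k=11  "01101101011101"  (len 14)
k=12  "1101101011101"  (len 13)
k=13  "101101011101101"  (len 15)
k=14  "01101011101101011"  (len 17)
k=15  "1101011101101011"  (len 16)
k=16  "101011101101011011"  (len 18)
k=17  "01011101101011011101"  (len 20)
k=18  "1011101101011011101"  (len 19)
k=19  "011101101011011101101"  (len 21)
k=20  "11101101011011101101"  (len 20)
k=21  "1101101011011101101101"  (len 22)
k=22  "101101011011101101101011"  (len 24)
k=23  "01101011011101101101011101"  (len 26)
k=24  "1101011011101101101011101"  (len 25)
k=25  "101011011101101101011101101"  (len 27)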